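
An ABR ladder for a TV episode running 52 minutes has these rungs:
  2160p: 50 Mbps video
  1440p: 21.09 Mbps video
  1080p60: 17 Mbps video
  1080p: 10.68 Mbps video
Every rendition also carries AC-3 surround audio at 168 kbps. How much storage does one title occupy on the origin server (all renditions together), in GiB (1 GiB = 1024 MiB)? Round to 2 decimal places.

52 min = 3120 s
Audio: 168 kbps = 0.168 Mbps.
Sum of rendition bitrates: (50+0.168) + (21.09+0.168) + (17+0.168) + (10.68+0.168) = 99.442 Mbps.
× 3120 s = 310,259 Mb = 38,782 MB = 36.12 GiB.

36.12 GiB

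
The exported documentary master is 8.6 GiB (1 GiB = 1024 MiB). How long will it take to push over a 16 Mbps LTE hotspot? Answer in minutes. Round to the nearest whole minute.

77 minutes

File: 8.6 GiB = 73873.4 Mb.
At 16 Mbps: 73873.4 / 16 = 4617.1 s ≈ 77 minutes.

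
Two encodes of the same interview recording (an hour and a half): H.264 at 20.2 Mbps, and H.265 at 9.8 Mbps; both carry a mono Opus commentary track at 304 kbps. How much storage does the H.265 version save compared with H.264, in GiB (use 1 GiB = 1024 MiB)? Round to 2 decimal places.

1.5 h = 5400 s
Audio: 304 kbps = 0.304 Mbps.
H.264: 20.504 Mbps × 5400 s = 110721.6 Mb = 12.890 GiB.
H.265: 10.104 Mbps × 5400 s = 54561.6 Mb = 6.352 GiB.
Saving: 12.890 − 6.352 = 6.538 GiB.

6.54 GiB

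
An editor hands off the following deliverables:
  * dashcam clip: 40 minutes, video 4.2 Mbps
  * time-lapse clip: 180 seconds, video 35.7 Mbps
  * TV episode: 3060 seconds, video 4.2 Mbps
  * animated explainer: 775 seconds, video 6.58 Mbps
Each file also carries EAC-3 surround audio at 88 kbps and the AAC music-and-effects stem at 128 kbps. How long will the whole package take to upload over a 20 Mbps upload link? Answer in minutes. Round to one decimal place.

Audio total: 88 + 128 = 216 kbps = 0.216 Mbps.
dashcam clip: 4.416 Mbps × 2400 s = 10598.4 Mb
time-lapse clip: 35.916 Mbps × 180 s = 6464.9 Mb
TV episode: 4.416 Mbps × 3060 s = 13513.0 Mb
animated explainer: 6.796 Mbps × 775 s = 5266.9 Mb
Total: 35843.1 Mb = 4480.4 MB.
At 20 Mbps: 35843.1 / 20 = 1792 s ≈ 29.9 minutes.

29.9 minutes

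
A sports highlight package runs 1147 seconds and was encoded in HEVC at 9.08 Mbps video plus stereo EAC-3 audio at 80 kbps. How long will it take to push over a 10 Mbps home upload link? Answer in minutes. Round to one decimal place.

Audio: 80 kbps = 0.080 Mbps.
Total bitrate: 9.160 Mbps.
File: 9.160 Mbps × 1147 s = 10506.5 Mb.
At 10 Mbps: 10506.5 / 10 = 1050.7 s ≈ 17.5 minutes.

17.5 minutes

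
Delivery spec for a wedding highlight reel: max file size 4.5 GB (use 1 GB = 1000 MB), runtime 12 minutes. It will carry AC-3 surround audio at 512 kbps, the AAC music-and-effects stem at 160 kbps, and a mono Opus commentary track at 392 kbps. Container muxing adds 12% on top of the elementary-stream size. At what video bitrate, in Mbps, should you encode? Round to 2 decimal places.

43.58 Mbps

Budget: 4.5 GB = 36000.0 Mb.
Stream payload after overhead: 36000.0 / 1.12 = 32142.9 Mb.
12 min = 720 s
Total bitrate budget: 32142.9 Mb / 720 s = 44.643 Mbps.
Audio total: 512 + 160 + 392 = 1064 kbps = 1.064 Mbps.
Video: 44.643 − 1.064 = 43.579 Mbps.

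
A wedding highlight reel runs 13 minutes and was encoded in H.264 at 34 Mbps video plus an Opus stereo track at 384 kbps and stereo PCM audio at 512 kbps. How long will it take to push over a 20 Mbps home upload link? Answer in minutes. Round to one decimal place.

13 min = 780 s
Audio total: 384 + 512 = 896 kbps = 0.896 Mbps.
Total bitrate: 34.896 Mbps.
File: 34.896 Mbps × 780 s = 27218.9 Mb.
At 20 Mbps: 27218.9 / 20 = 1360.9 s ≈ 22.7 minutes.

22.7 minutes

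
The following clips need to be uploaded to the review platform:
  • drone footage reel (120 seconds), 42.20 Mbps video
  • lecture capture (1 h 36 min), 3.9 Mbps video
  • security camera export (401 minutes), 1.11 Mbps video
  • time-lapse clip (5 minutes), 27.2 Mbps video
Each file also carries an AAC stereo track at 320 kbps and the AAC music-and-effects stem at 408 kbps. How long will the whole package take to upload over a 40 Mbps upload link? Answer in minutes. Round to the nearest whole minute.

35 minutes

Audio total: 320 + 408 = 728 kbps = 0.728 Mbps.
drone footage reel: 42.928 Mbps × 120 s = 5151.4 Mb
lecture capture: 4.628 Mbps × 5760 s = 26657.3 Mb
security camera export: 1.838 Mbps × 24060 s = 44222.3 Mb
time-lapse clip: 27.928 Mbps × 300 s = 8378.4 Mb
Total: 84409.3 Mb = 10551.2 MB.
At 40 Mbps: 84409.3 / 40 = 2110 s ≈ 35.2 minutes.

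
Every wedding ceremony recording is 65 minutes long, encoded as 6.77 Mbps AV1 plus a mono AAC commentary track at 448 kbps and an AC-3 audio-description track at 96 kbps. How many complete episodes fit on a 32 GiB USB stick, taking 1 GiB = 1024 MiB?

9

65 min = 3900 s
Audio total: 448 + 96 = 544 kbps = 0.544 Mbps.
Total bitrate: 7.314 Mbps.
Per item: 7.314 Mbps × 3900 s = 28,525 Mb = 3,566 MB.
Capacity: 32 GiB = 274,878 Mb; 9.64 items → 9 complete.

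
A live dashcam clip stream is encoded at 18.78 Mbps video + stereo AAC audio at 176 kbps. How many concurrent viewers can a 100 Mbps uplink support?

5

Audio: 176 kbps = 0.176 Mbps.
Per-viewer media rate: 18.956 Mbps.
100 Mbps = 100.0 Mbps; 100.0 / 18.956 = 5.28 → 5 viewers.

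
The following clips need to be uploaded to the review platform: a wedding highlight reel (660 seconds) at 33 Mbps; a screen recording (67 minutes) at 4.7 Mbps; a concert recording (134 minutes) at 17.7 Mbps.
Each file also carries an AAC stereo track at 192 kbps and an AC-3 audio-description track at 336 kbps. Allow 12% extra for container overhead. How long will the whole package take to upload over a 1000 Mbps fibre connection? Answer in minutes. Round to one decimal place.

3.5 minutes

Audio total: 192 + 336 = 528 kbps = 0.528 Mbps.
wedding highlight reel: 33.528 Mbps × 660 s × 1.12 = 24783.9 Mb
screen recording: 5.228 Mbps × 4020 s × 1.12 = 23538.5 Mb
concert recording: 18.228 Mbps × 8040 s × 1.12 = 164139.5 Mb
Total: 212461.9 Mb = 26557.7 MB.
At 1000 Mbps: 212461.9 / 1000 = 212 s ≈ 3.54 minutes.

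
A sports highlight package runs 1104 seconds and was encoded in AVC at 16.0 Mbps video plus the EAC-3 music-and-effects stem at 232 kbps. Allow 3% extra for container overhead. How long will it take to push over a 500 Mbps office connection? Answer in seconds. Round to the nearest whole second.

Audio: 232 kbps = 0.232 Mbps.
Total bitrate: 16.232 Mbps.
File: 16.232 Mbps × 1104 s = 17920.1 Mb.
With 3% container overhead: ×1.03. → 18457.7 Mb.
At 500 Mbps: 18457.7 / 500 = 36.9 s ≈ 36.9 seconds.

37 seconds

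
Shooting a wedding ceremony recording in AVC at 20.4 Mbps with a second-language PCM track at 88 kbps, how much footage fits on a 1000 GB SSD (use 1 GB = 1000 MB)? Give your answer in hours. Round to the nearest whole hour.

Audio: 88 kbps = 0.088 Mbps.
Total bitrate: 20.4 + 0.088 = 20.488 Mbps.
Capacity: 1000 GB = 8,000,000 Mb.
Recording time: 8,000,000 / 20.488 = 390,472 s ≈ 108 hours.

108 hours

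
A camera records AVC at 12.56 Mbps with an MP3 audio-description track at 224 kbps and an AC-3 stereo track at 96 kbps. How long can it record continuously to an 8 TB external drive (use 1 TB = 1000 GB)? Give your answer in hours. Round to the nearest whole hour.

Audio total: 224 + 96 = 320 kbps = 0.320 Mbps.
Total bitrate: 12.56 + 0.320 = 12.880 Mbps.
Capacity: 8 TB = 64,000,000 Mb.
Recording time: 64,000,000 / 12.880 = 4,968,944 s ≈ 1,380 hours.

1380 hours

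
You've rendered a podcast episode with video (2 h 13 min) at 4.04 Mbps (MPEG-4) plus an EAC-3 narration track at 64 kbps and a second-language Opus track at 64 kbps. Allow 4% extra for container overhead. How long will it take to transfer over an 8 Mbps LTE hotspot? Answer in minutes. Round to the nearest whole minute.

2 h 13 min = 133 min = 7980 s
Audio total: 64 + 64 = 128 kbps = 0.128 Mbps.
Total bitrate: 4.168 Mbps.
File: 4.168 Mbps × 7980 s = 33260.6 Mb.
With 4% container overhead: ×1.04. → 34591.1 Mb.
At 8 Mbps: 34591.1 / 8 = 4323.9 s ≈ 72.1 minutes.

72 minutes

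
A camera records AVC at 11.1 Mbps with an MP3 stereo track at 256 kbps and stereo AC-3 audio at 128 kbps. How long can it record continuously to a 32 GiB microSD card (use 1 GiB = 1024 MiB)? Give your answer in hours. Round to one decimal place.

6.6 hours

Audio total: 256 + 128 = 384 kbps = 0.384 Mbps.
Total bitrate: 11.1 + 0.384 = 11.484 Mbps.
Capacity: 32 GiB = 274,878 Mb.
Recording time: 274,878 / 11.484 = 23,936 s ≈ 6.65 hours.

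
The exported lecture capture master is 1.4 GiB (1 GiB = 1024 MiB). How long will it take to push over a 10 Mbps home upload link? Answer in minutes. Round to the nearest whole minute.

File: 1.4 GiB = 12025.9 Mb.
At 10 Mbps: 12025.9 / 10 = 1202.6 s ≈ 20 minutes.

20 minutes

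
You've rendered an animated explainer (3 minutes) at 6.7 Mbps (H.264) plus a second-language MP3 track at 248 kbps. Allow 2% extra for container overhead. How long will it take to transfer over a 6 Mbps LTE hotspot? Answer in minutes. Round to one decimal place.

3 min = 180 s
Audio: 248 kbps = 0.248 Mbps.
Total bitrate: 6.948 Mbps.
File: 6.948 Mbps × 180 s = 1250.6 Mb.
With 2% container overhead: ×1.02. → 1275.7 Mb.
At 6 Mbps: 1275.7 / 6 = 212.6 s ≈ 3.54 minutes.

3.5 minutes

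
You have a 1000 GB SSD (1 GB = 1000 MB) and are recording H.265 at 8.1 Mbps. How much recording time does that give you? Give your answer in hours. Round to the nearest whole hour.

Capacity: 1000 GB = 8,000,000 Mb.
Recording time: 8,000,000 / 8.100 = 987,654 s ≈ 274 hours.

274 hours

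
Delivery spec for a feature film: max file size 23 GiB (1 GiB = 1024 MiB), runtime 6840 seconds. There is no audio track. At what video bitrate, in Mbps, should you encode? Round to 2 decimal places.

28.88 Mbps

Budget: 23 GiB = 197568.5 Mb.
Total bitrate budget: 197568.5 Mb / 6840 s = 28.884 Mbps.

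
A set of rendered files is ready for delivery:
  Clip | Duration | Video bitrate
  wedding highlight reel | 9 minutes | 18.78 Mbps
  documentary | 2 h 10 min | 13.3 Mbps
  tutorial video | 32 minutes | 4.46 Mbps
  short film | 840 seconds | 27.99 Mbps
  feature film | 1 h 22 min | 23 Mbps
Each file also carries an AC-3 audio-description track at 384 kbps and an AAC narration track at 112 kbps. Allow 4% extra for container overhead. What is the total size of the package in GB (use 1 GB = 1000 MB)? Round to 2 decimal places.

34.72 GB

Audio total: 384 + 112 = 496 kbps = 0.496 Mbps.
wedding highlight reel: 19.276 Mbps × 540 s × 1.04 = 10825.4 Mb
documentary: 13.796 Mbps × 7800 s × 1.04 = 111913.2 Mb
tutorial video: 4.956 Mbps × 1920 s × 1.04 = 9896.1 Mb
short film: 28.486 Mbps × 840 s × 1.04 = 24885.4 Mb
feature film: 23.496 Mbps × 4920 s × 1.04 = 120224.3 Mb
Total: 277744.4 Mb = 34718.0 MB.
= 34.72 GB.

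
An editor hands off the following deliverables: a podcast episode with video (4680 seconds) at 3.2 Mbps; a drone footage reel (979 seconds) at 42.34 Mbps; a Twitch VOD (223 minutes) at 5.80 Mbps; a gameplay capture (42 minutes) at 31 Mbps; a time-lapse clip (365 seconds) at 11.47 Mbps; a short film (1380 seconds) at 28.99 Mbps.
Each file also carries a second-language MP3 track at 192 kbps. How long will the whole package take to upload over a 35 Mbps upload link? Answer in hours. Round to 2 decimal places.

2.07 hours

Audio: 192 kbps = 0.192 Mbps.
podcast episode with video: 3.392 Mbps × 4680 s = 15874.6 Mb
drone footage reel: 42.532 Mbps × 979 s = 41638.8 Mb
Twitch VOD: 5.992 Mbps × 13380 s = 80173.0 Mb
gameplay capture: 31.192 Mbps × 2520 s = 78603.8 Mb
time-lapse clip: 11.662 Mbps × 365 s = 4256.6 Mb
short film: 29.182 Mbps × 1380 s = 40271.2 Mb
Total: 260818.0 Mb = 32602.2 MB.
At 35 Mbps: 260818.0 / 35 = 7452 s ≈ 2.07 hours.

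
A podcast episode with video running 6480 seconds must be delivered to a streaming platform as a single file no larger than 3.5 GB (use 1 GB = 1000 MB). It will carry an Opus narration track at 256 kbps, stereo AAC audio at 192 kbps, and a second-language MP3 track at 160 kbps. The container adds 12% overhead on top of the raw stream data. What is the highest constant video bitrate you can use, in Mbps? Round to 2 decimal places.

Budget: 3.5 GB = 28000.0 Mb.
Stream payload after overhead: 28000.0 / 1.12 = 25000.0 Mb.
Total bitrate budget: 25000.0 Mb / 6480 s = 3.858 Mbps.
Audio total: 256 + 192 + 160 = 608 kbps = 0.608 Mbps.
Video: 3.858 − 0.608 = 3.250 Mbps.

3.25 Mbps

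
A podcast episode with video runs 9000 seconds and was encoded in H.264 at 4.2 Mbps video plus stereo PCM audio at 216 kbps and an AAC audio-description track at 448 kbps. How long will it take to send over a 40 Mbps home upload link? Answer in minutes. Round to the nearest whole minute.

Audio total: 216 + 448 = 664 kbps = 0.664 Mbps.
Total bitrate: 4.864 Mbps.
File: 4.864 Mbps × 9000 s = 43776.0 Mb.
At 40 Mbps: 43776.0 / 40 = 1094.4 s ≈ 18.2 minutes.

18 minutes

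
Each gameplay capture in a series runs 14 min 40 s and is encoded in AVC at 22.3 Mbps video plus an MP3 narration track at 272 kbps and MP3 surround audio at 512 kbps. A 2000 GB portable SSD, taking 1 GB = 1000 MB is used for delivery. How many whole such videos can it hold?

787

14 min 40 s = 880 s
Audio total: 272 + 512 = 784 kbps = 0.784 Mbps.
Total bitrate: 23.084 Mbps.
Per item: 23.084 Mbps × 880 s = 20,314 Mb = 2,539 MB.
Capacity: 2000 GB = 16,000,000 Mb; 787.64 items → 787 complete.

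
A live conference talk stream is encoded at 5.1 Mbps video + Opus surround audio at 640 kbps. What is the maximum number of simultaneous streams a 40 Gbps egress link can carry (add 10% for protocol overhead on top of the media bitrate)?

6335

Audio: 640 kbps = 0.640 Mbps.
Per-viewer media rate: 5.740 Mbps.
On the wire with 10% overhead: 6.314 Mbps.
40 Gbps = 40,000 Mbps; 40,000 / 6.314 = 6335.13 → 6335 viewers.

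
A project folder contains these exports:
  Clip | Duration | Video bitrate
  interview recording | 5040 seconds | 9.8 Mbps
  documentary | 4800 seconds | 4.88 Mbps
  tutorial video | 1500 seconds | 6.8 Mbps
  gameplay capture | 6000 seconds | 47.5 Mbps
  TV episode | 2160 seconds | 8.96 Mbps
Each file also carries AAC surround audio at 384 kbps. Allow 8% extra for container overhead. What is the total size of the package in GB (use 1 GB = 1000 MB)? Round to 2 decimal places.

Audio: 384 kbps = 0.384 Mbps.
interview recording: 10.184 Mbps × 5040 s × 1.08 = 55433.5 Mb
documentary: 5.264 Mbps × 4800 s × 1.08 = 27288.6 Mb
tutorial video: 7.184 Mbps × 1500 s × 1.08 = 11638.1 Mb
gameplay capture: 47.884 Mbps × 6000 s × 1.08 = 310288.3 Mb
TV episode: 9.344 Mbps × 2160 s × 1.08 = 21797.7 Mb
Total: 426446.2 Mb = 53305.8 MB.
= 53.31 GB.

53.31 GB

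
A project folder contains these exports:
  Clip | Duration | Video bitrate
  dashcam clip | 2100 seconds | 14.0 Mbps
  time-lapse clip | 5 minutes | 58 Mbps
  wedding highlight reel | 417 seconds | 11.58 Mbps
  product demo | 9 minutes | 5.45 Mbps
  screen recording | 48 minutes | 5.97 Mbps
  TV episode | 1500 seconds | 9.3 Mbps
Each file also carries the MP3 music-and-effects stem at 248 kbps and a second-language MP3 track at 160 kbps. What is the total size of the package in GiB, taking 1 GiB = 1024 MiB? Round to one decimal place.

10.3 GiB

Audio total: 248 + 160 = 408 kbps = 0.408 Mbps.
dashcam clip: 14.408 Mbps × 2100 s = 30256.8 Mb
time-lapse clip: 58.408 Mbps × 300 s = 17522.4 Mb
wedding highlight reel: 11.988 Mbps × 417 s = 4999.0 Mb
product demo: 5.858 Mbps × 540 s = 3163.3 Mb
screen recording: 6.378 Mbps × 2880 s = 18368.6 Mb
TV episode: 9.708 Mbps × 1500 s = 14562.0 Mb
Total: 88872.2 Mb = 11109.0 MB.
= 10.35 GiB.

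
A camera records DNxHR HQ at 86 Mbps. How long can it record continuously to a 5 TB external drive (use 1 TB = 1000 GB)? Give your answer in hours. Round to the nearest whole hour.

Capacity: 5 TB = 40,000,000 Mb.
Recording time: 40,000,000 / 86.000 = 465,116 s ≈ 129 hours.

129 hours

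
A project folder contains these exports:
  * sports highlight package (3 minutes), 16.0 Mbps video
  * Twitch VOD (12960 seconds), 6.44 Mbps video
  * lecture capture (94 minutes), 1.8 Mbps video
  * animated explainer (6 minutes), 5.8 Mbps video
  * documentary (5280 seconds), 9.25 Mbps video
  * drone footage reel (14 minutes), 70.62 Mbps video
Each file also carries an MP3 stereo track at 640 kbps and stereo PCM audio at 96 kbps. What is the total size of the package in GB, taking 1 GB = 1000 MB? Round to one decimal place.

28.2 GB

Audio total: 640 + 96 = 736 kbps = 0.736 Mbps.
sports highlight package: 16.736 Mbps × 180 s = 3012.5 Mb
Twitch VOD: 7.176 Mbps × 12960 s = 93001.0 Mb
lecture capture: 2.536 Mbps × 5640 s = 14303.0 Mb
animated explainer: 6.536 Mbps × 360 s = 2353.0 Mb
documentary: 9.986 Mbps × 5280 s = 52726.1 Mb
drone footage reel: 71.356 Mbps × 840 s = 59939.0 Mb
Total: 225334.6 Mb = 28166.8 MB.
= 28.17 GB.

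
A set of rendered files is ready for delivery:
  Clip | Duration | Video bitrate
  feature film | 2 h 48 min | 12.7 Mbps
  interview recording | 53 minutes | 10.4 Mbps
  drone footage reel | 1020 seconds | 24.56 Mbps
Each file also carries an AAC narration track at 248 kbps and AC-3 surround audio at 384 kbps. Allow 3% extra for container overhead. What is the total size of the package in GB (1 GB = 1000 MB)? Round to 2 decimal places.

Audio total: 248 + 384 = 632 kbps = 0.632 Mbps.
feature film: 13.332 Mbps × 10080 s × 1.03 = 138418.2 Mb
interview recording: 11.032 Mbps × 3180 s × 1.03 = 36134.2 Mb
drone footage reel: 25.192 Mbps × 1020 s × 1.03 = 26466.7 Mb
Total: 201019.1 Mb = 25127.4 MB.
= 25.13 GB.

25.13 GB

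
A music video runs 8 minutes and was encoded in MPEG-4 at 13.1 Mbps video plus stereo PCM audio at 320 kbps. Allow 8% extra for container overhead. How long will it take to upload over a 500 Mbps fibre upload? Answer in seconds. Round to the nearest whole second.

8 min = 480 s
Audio: 320 kbps = 0.320 Mbps.
Total bitrate: 13.420 Mbps.
File: 13.420 Mbps × 480 s = 6441.6 Mb.
With 8% container overhead: ×1.08. → 6956.9 Mb.
At 500 Mbps: 6956.9 / 500 = 13.9 s ≈ 13.9 seconds.

14 seconds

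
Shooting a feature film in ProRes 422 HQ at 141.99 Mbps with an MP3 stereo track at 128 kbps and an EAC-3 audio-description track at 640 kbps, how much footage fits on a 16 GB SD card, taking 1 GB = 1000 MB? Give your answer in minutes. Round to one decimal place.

14.9 minutes

Audio total: 128 + 640 = 768 kbps = 0.768 Mbps.
Total bitrate: 141.99 + 0.768 = 142.758 Mbps.
Capacity: 16 GB = 128,000 Mb.
Recording time: 128,000 / 142.758 = 896.6 s ≈ 14.9 minutes.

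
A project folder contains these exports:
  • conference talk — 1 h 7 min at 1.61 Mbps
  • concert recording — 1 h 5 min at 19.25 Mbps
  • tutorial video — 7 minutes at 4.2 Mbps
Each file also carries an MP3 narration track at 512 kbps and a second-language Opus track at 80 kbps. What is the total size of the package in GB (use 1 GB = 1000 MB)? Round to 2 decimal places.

11.03 GB

Audio total: 512 + 80 = 592 kbps = 0.592 Mbps.
conference talk: 2.202 Mbps × 4020 s = 8852.0 Mb
concert recording: 19.842 Mbps × 3900 s = 77383.8 Mb
tutorial video: 4.792 Mbps × 420 s = 2012.6 Mb
Total: 88248.5 Mb = 11031.1 MB.
= 11.03 GB.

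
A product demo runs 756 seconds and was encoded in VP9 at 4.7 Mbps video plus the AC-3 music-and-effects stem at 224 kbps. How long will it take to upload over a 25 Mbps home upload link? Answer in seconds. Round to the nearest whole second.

Audio: 224 kbps = 0.224 Mbps.
Total bitrate: 4.924 Mbps.
File: 4.924 Mbps × 756 s = 3722.5 Mb.
At 25 Mbps: 3722.5 / 25 = 148.9 s ≈ 149 seconds.

149 seconds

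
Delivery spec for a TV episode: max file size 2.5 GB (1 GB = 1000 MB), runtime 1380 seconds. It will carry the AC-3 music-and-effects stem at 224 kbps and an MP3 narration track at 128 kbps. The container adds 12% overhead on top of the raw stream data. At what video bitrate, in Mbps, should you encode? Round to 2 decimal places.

Budget: 2.5 GB = 20000.0 Mb.
Stream payload after overhead: 20000.0 / 1.12 = 17857.1 Mb.
Total bitrate budget: 17857.1 Mb / 1380 s = 12.940 Mbps.
Audio total: 224 + 128 = 352 kbps = 0.352 Mbps.
Video: 12.940 − 0.352 = 12.588 Mbps.

12.59 Mbps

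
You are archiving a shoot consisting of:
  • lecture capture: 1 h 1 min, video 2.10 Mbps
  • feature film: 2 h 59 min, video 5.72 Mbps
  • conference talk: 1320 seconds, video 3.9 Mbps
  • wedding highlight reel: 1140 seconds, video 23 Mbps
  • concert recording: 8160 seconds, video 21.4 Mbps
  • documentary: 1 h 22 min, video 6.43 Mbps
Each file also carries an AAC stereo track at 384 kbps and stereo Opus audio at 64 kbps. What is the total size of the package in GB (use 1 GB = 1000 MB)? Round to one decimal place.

Audio total: 384 + 64 = 448 kbps = 0.448 Mbps.
lecture capture: 2.548 Mbps × 3660 s = 9325.7 Mb
feature film: 6.168 Mbps × 10740 s = 66244.3 Mb
conference talk: 4.348 Mbps × 1320 s = 5739.4 Mb
wedding highlight reel: 23.448 Mbps × 1140 s = 26730.7 Mb
concert recording: 21.848 Mbps × 8160 s = 178279.7 Mb
documentary: 6.878 Mbps × 4920 s = 33839.8 Mb
Total: 320159.5 Mb = 40019.9 MB.
= 40.02 GB.

40.0 GB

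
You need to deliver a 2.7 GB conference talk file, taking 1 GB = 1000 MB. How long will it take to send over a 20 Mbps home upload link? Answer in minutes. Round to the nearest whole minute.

File: 2.7 GB = 21600.0 Mb.
At 20 Mbps: 21600.0 / 20 = 1080.0 s ≈ 18 minutes.

18 minutes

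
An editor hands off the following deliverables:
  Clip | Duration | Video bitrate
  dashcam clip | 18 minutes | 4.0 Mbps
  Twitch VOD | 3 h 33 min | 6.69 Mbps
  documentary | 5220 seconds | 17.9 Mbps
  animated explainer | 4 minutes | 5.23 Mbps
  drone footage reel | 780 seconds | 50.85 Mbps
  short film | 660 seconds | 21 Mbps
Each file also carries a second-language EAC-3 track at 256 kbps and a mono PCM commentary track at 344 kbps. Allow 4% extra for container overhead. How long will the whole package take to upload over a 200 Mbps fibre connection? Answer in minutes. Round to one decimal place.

Audio total: 256 + 344 = 600 kbps = 0.600 Mbps.
dashcam clip: 4.600 Mbps × 1080 s × 1.04 = 5166.7 Mb
Twitch VOD: 7.290 Mbps × 12780 s × 1.04 = 96892.8 Mb
documentary: 18.500 Mbps × 5220 s × 1.04 = 100432.8 Mb
animated explainer: 5.830 Mbps × 240 s × 1.04 = 1455.2 Mb
drone footage reel: 51.450 Mbps × 780 s × 1.04 = 41736.2 Mb
short film: 21.600 Mbps × 660 s × 1.04 = 14826.2 Mb
Total: 260510.0 Mb = 32563.8 MB.
At 200 Mbps: 260510.0 / 200 = 1303 s ≈ 21.7 minutes.

21.7 minutes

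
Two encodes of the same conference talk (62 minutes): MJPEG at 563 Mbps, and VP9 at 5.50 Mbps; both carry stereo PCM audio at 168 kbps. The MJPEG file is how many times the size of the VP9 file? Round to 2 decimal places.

62 min = 3720 s
Audio: 168 kbps = 0.168 Mbps.
MJPEG: 563.168 Mbps × 3720 s = 2094985.0 Mb = 243.888 GiB.
VP9: 5.668 Mbps × 3720 s = 21085.0 Mb = 2.455 GiB.
Ratio: 243.888 / 2.455 = 99.359.

99.36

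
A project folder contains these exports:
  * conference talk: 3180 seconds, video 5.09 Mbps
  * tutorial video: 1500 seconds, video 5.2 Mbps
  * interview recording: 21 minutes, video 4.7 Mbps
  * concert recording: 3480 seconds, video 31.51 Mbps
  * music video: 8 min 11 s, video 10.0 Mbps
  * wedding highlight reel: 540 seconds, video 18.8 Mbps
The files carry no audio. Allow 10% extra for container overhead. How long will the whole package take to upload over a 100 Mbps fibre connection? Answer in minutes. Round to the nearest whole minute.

conference talk: 5.090 Mbps × 3180 s × 1.10 = 17804.8 Mb
tutorial video: 5.200 Mbps × 1500 s × 1.10 = 8580.0 Mb
interview recording: 4.700 Mbps × 1260 s × 1.10 = 6514.2 Mb
concert recording: 31.510 Mbps × 3480 s × 1.10 = 120620.3 Mb
music video: 10.000 Mbps × 491 s × 1.10 = 5401.0 Mb
wedding highlight reel: 18.800 Mbps × 540 s × 1.10 = 11167.2 Mb
Total: 170087.5 Mb = 21260.9 MB.
At 100 Mbps: 170087.5 / 100 = 1701 s ≈ 28.3 minutes.

28 minutes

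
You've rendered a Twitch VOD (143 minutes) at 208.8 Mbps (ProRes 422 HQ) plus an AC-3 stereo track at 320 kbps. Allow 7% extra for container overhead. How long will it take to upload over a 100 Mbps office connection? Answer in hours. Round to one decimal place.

143 min = 8580 s
Audio: 320 kbps = 0.320 Mbps.
Total bitrate: 209.120 Mbps.
File: 209.120 Mbps × 8580 s = 1794249.6 Mb.
With 7% container overhead: ×1.07. → 1919847.1 Mb.
At 100 Mbps: 1919847.1 / 100 = 19198.5 s ≈ 5.33 hours.

5.3 hours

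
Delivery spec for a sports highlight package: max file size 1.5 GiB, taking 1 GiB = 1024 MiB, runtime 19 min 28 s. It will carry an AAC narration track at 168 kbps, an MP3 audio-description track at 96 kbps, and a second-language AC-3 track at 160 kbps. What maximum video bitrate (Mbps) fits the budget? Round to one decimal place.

Budget: 1.5 GiB = 12884.9 Mb.
19 min 28 s = 1168 s
Total bitrate budget: 12884.9 Mb / 1168 s = 11.032 Mbps.
Audio total: 168 + 96 + 160 = 424 kbps = 0.424 Mbps.
Video: 11.032 − 0.424 = 10.608 Mbps.

10.6 Mbps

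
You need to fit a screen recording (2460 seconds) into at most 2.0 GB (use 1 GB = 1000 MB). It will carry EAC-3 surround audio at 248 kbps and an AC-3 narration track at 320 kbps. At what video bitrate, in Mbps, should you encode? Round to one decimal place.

Budget: 2.0 GB = 16000.0 Mb.
Total bitrate budget: 16000.0 Mb / 2460 s = 6.504 Mbps.
Audio total: 248 + 320 = 568 kbps = 0.568 Mbps.
Video: 6.504 − 0.568 = 5.936 Mbps.

5.9 Mbps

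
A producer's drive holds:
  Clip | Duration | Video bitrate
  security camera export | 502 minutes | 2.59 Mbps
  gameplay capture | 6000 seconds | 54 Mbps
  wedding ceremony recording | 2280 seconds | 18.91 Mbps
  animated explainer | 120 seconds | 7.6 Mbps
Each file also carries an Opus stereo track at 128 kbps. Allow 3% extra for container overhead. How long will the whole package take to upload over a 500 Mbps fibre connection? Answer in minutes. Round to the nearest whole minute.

Audio: 128 kbps = 0.128 Mbps.
security camera export: 2.718 Mbps × 30120 s × 1.03 = 84322.1 Mb
gameplay capture: 54.128 Mbps × 6000 s × 1.03 = 334511.0 Mb
wedding ceremony recording: 19.038 Mbps × 2280 s × 1.03 = 44708.8 Mb
animated explainer: 7.728 Mbps × 120 s × 1.03 = 955.2 Mb
Total: 464497.2 Mb = 58062.2 MB.
At 500 Mbps: 464497.2 / 500 = 929 s ≈ 15.5 minutes.

15 minutes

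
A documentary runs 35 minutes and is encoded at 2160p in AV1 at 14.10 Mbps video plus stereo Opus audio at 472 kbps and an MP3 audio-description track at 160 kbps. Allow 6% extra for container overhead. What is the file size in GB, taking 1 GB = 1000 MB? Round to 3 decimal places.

35 min = 2100 s
Audio total: 472 + 160 = 632 kbps = 0.632 Mbps.
Total bitrate: 14.10 + 0.632 = 14.732 Mbps.
Stream data: 14.732 Mbps × 2100 s = 30937.2 Mb.
With 6% container overhead: ×1.06.
32,793 Mb ÷ 8 = 4,099 MB → 4.099 GB.

4.099 GB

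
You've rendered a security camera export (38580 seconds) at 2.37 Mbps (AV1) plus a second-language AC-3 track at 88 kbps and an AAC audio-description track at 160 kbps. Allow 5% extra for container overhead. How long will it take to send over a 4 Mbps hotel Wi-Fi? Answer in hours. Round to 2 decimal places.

7.36 hours

Audio total: 88 + 160 = 248 kbps = 0.248 Mbps.
Total bitrate: 2.618 Mbps.
File: 2.618 Mbps × 38580 s = 101002.4 Mb.
With 5% container overhead: ×1.05. → 106052.6 Mb.
At 4 Mbps: 106052.6 / 4 = 26513.1 s ≈ 7.36 hours.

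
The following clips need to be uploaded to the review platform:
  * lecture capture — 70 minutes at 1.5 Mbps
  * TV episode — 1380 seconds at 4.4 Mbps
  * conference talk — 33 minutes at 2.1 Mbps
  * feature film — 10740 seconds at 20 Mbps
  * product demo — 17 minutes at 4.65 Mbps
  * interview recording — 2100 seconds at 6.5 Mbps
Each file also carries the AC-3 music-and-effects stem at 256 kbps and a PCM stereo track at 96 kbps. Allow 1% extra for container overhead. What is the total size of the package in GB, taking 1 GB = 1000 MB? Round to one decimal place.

32.5 GB

Audio total: 256 + 96 = 352 kbps = 0.352 Mbps.
lecture capture: 1.852 Mbps × 4200 s × 1.01 = 7856.2 Mb
TV episode: 4.752 Mbps × 1380 s × 1.01 = 6623.3 Mb
conference talk: 2.452 Mbps × 1980 s × 1.01 = 4903.5 Mb
feature film: 20.352 Mbps × 10740 s × 1.01 = 220766.3 Mb
product demo: 5.002 Mbps × 1020 s × 1.01 = 5153.1 Mb
interview recording: 6.852 Mbps × 2100 s × 1.01 = 14533.1 Mb
Total: 259835.5 Mb = 32479.4 MB.
= 32.48 GB.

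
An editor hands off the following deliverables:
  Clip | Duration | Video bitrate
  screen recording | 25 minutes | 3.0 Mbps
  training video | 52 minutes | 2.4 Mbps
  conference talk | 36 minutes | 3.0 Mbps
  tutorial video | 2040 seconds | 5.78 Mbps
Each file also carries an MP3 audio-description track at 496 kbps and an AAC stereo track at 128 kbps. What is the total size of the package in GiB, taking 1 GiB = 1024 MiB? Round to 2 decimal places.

4.16 GiB

Audio total: 496 + 128 = 624 kbps = 0.624 Mbps.
screen recording: 3.624 Mbps × 1500 s = 5436.0 Mb
training video: 3.024 Mbps × 3120 s = 9434.9 Mb
conference talk: 3.624 Mbps × 2160 s = 7827.8 Mb
tutorial video: 6.404 Mbps × 2040 s = 13064.2 Mb
Total: 35762.9 Mb = 4470.4 MB.
= 4.163 GiB.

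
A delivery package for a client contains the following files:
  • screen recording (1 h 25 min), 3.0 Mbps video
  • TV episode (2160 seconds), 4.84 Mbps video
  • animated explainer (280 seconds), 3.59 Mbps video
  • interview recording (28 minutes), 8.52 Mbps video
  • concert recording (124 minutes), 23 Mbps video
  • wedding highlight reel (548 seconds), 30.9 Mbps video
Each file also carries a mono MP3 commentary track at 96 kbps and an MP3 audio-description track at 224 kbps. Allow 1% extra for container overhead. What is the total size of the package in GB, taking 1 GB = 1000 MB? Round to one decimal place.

29.6 GB

Audio total: 96 + 224 = 320 kbps = 0.320 Mbps.
screen recording: 3.320 Mbps × 5100 s × 1.01 = 17101.3 Mb
TV episode: 5.160 Mbps × 2160 s × 1.01 = 11257.1 Mb
animated explainer: 3.910 Mbps × 280 s × 1.01 = 1105.7 Mb
interview recording: 8.840 Mbps × 1680 s × 1.01 = 14999.7 Mb
concert recording: 23.320 Mbps × 7440 s × 1.01 = 175235.8 Mb
wedding highlight reel: 31.220 Mbps × 548 s × 1.01 = 17279.6 Mb
Total: 236979.3 Mb = 29622.4 MB.
= 29.62 GB.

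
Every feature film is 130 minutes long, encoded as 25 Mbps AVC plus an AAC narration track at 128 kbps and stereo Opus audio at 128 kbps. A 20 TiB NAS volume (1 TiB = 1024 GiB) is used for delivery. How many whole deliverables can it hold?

130 min = 7800 s
Audio total: 128 + 128 = 256 kbps = 0.256 Mbps.
Total bitrate: 25.256 Mbps.
Per item: 25.256 Mbps × 7800 s = 196,997 Mb = 24,625 MB.
Capacity: 20 TiB = 175,921,860 Mb; 893.02 items → 893 complete.

893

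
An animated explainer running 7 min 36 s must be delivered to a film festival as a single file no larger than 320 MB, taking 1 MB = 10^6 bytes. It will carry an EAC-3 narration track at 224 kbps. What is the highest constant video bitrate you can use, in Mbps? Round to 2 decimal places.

Budget: 320 MB = 2560.0 Mb.
7 min 36 s = 456 s
Total bitrate budget: 2560.0 Mb / 456 s = 5.614 Mbps.
Audio: 224 kbps = 0.224 Mbps.
Video: 5.614 − 0.224 = 5.390 Mbps.

5.39 Mbps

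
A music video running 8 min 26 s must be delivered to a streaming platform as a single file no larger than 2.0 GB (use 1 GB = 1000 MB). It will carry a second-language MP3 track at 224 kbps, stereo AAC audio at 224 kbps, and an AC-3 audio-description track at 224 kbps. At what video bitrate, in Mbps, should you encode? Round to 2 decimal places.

Budget: 2.0 GB = 16000.0 Mb.
8 min 26 s = 506 s
Total bitrate budget: 16000.0 Mb / 506 s = 31.621 Mbps.
Audio total: 224 + 224 + 224 = 672 kbps = 0.672 Mbps.
Video: 31.621 − 0.672 = 30.949 Mbps.

30.95 Mbps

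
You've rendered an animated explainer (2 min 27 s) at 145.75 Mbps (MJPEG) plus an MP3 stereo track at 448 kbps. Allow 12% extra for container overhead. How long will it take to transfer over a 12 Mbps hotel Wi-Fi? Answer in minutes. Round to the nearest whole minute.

33 minutes

2 min 27 s = 147 s
Audio: 448 kbps = 0.448 Mbps.
Total bitrate: 146.198 Mbps.
File: 146.198 Mbps × 147 s = 21491.1 Mb.
With 12% container overhead: ×1.12. → 24070.0 Mb.
At 12 Mbps: 24070.0 / 12 = 2005.8 s ≈ 33.4 minutes.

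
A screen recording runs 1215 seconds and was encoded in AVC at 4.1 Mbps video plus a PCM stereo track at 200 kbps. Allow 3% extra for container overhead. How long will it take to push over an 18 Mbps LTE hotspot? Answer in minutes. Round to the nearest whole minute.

Audio: 200 kbps = 0.200 Mbps.
Total bitrate: 4.300 Mbps.
File: 4.300 Mbps × 1215 s = 5224.5 Mb.
With 3% container overhead: ×1.03. → 5381.2 Mb.
At 18 Mbps: 5381.2 / 18 = 299.0 s ≈ 4.98 minutes.

5 minutes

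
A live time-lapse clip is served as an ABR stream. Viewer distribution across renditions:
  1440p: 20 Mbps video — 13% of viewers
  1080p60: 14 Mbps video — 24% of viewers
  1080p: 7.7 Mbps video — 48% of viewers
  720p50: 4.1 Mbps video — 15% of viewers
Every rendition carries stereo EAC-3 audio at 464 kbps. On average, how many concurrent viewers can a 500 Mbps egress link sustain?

Audio: 464 kbps = 0.464 Mbps.
Average per-viewer bitrate: 0.13×20.464 + 0.24×14.464 + 0.48×8.164 + 0.15×4.564 = 10.735 Mbps.
500 Mbps = 500.0 Mbps; 500.0 / 10.735 = 46.58 → 46.

46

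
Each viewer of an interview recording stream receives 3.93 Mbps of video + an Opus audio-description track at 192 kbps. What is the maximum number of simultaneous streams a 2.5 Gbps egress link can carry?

606

Audio: 192 kbps = 0.192 Mbps.
Per-viewer media rate: 4.122 Mbps.
2.5 Gbps = 2,500 Mbps; 2,500 / 4.122 = 606.50 → 606 viewers.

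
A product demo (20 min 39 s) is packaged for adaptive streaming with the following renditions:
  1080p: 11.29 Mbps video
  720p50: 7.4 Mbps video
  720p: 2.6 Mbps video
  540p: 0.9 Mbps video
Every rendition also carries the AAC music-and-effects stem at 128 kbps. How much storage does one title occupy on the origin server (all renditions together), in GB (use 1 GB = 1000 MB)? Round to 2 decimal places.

20 min 39 s = 1239 s
Audio: 128 kbps = 0.128 Mbps.
Sum of rendition bitrates: (11.29+0.128) + (7.4+0.128) + (2.6+0.128) + (0.9+0.128) = 22.702 Mbps.
× 1239 s = 28,128 Mb = 3,516 MB = 3.516 GB.

3.52 GB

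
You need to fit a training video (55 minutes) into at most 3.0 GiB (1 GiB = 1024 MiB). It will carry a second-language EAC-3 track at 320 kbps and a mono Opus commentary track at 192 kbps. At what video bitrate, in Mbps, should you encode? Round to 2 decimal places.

7.30 Mbps

Budget: 3.0 GiB = 25769.8 Mb.
55 min = 3300 s
Total bitrate budget: 25769.8 Mb / 3300 s = 7.809 Mbps.
Audio total: 320 + 192 = 512 kbps = 0.512 Mbps.
Video: 7.809 − 0.512 = 7.297 Mbps.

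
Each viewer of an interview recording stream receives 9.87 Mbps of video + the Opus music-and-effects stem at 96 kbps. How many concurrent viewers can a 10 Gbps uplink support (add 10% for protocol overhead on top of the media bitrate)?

Audio: 96 kbps = 0.096 Mbps.
Per-viewer media rate: 9.966 Mbps.
On the wire with 10% overhead: 10.963 Mbps.
10 Gbps = 10,000 Mbps; 10,000 / 10.963 = 912.19 → 912 viewers.

912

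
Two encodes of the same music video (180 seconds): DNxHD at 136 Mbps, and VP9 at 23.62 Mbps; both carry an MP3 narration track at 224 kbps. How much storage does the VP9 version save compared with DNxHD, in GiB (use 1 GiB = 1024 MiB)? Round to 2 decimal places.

2.35 GiB

Audio: 224 kbps = 0.224 Mbps.
DNxHD: 136.224 Mbps × 180 s = 24520.3 Mb = 2.855 GiB.
VP9: 23.844 Mbps × 180 s = 4291.9 Mb = 0.500 GiB.
Saving: 2.855 − 0.500 = 2.355 GiB.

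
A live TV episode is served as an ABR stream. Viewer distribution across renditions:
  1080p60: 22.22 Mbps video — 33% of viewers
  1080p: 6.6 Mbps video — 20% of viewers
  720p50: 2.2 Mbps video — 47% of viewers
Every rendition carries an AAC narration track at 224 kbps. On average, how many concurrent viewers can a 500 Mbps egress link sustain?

50

Audio: 224 kbps = 0.224 Mbps.
Average per-viewer bitrate: 0.33×22.444 + 0.20×6.824 + 0.47×2.424 = 9.911 Mbps.
500 Mbps = 500.0 Mbps; 500.0 / 9.911 = 50.45 → 50.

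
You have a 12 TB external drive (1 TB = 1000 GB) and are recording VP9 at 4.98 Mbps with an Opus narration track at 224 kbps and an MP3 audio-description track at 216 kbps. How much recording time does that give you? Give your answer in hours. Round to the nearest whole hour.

4920 hours

Audio total: 224 + 216 = 440 kbps = 0.440 Mbps.
Total bitrate: 4.98 + 0.440 = 5.420 Mbps.
Capacity: 12 TB = 96,000,000 Mb.
Recording time: 96,000,000 / 5.420 = 17,712,177 s ≈ 4,920 hours.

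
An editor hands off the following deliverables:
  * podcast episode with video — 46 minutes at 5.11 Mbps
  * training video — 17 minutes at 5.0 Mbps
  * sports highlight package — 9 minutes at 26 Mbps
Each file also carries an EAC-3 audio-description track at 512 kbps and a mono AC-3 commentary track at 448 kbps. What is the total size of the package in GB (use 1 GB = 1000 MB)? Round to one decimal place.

Audio total: 512 + 448 = 960 kbps = 0.960 Mbps.
podcast episode with video: 6.070 Mbps × 2760 s = 16753.2 Mb
training video: 5.960 Mbps × 1020 s = 6079.2 Mb
sports highlight package: 26.960 Mbps × 540 s = 14558.4 Mb
Total: 37390.8 Mb = 4673.9 MB.
= 4.674 GB.

4.7 GB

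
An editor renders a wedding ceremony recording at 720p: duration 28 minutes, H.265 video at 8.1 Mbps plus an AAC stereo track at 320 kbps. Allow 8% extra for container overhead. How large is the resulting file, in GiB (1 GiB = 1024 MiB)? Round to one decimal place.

28 min = 1680 s
Audio: 320 kbps = 0.320 Mbps.
Total bitrate: 8.1 + 0.320 = 8.420 Mbps.
Stream data: 8.420 Mbps × 1680 s = 14145.6 Mb.
With 8% container overhead: ×1.08.
15,277 Mb = 1,909,656,000 bytes ÷ 1,073,741,824 = 1.779 GiB.

1.8 GiB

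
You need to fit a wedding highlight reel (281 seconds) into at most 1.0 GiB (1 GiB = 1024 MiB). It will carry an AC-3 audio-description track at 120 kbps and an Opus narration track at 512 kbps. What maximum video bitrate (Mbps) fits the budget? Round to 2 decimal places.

29.94 Mbps

Budget: 1.0 GiB = 8589.9 Mb.
Total bitrate budget: 8589.9 Mb / 281 s = 30.569 Mbps.
Audio total: 120 + 512 = 632 kbps = 0.632 Mbps.
Video: 30.569 − 0.632 = 29.937 Mbps.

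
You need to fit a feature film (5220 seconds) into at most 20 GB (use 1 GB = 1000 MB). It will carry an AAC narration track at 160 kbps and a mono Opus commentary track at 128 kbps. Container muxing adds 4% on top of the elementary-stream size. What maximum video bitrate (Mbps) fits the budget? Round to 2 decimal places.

Budget: 20 GB = 160000.0 Mb.
Stream payload after overhead: 160000.0 / 1.04 = 153846.2 Mb.
Total bitrate budget: 153846.2 Mb / 5220 s = 29.472 Mbps.
Audio total: 160 + 128 = 288 kbps = 0.288 Mbps.
Video: 29.472 − 0.288 = 29.184 Mbps.

29.18 Mbps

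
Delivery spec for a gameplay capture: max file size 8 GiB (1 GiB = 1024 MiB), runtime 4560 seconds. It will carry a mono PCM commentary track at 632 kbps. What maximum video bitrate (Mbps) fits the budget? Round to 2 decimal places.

Budget: 8 GiB = 68719.5 Mb.
Total bitrate budget: 68719.5 Mb / 4560 s = 15.070 Mbps.
Audio: 632 kbps = 0.632 Mbps.
Video: 15.070 − 0.632 = 14.438 Mbps.

14.44 Mbps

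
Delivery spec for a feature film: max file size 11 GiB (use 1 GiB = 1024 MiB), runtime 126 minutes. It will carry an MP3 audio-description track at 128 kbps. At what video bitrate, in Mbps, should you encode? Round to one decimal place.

12.4 Mbps

Budget: 11 GiB = 94489.3 Mb.
126 min = 7560 s
Total bitrate budget: 94489.3 Mb / 7560 s = 12.499 Mbps.
Audio: 128 kbps = 0.128 Mbps.
Video: 12.499 − 0.128 = 12.371 Mbps.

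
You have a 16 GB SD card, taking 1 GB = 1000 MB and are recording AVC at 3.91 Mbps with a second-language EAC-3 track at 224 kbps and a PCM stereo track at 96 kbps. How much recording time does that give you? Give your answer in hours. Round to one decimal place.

Audio total: 224 + 96 = 320 kbps = 0.320 Mbps.
Total bitrate: 3.91 + 0.320 = 4.230 Mbps.
Capacity: 16 GB = 128,000 Mb.
Recording time: 128,000 / 4.230 = 30,260 s ≈ 8.41 hours.

8.4 hours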